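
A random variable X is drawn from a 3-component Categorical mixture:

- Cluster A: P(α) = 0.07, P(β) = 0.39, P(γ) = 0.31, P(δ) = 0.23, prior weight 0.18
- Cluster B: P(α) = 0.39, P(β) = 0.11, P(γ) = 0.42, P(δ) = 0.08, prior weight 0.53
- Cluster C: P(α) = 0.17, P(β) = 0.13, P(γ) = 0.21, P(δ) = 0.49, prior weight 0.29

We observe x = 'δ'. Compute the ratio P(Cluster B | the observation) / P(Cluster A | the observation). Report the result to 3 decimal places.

Posterior odds = (π_i f_i(x)) / (π_j f_j(x)); the normalising sum cancels.
Categorical probabilities:
  L_A = 0.23
  L_B = 0.08
  L_C = 0.49
0.0424 / 0.0414 ≈ 1.024

1.024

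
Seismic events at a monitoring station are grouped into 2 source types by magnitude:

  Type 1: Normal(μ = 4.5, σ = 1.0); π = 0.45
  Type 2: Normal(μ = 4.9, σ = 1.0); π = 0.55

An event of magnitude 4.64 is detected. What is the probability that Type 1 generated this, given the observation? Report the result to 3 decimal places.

0.456

The responsibility of component k is w_k f_k(x) divided by Σ_j w_j f_j(x).
Normal densities:
  p_1 = 0.395052
  p_2 = 0.385683
Unnormalised posteriors:
  w_1·p_1 = 0.45 × 0.395052 = 0.177773
  w_2·p_2 = 0.55 × 0.385683 = 0.212126
Marginal: 0.177773 + 0.212126 = 0.389899
P(Type 1 | 4.64) = 0.177773 / 0.389899 ≈ 0.456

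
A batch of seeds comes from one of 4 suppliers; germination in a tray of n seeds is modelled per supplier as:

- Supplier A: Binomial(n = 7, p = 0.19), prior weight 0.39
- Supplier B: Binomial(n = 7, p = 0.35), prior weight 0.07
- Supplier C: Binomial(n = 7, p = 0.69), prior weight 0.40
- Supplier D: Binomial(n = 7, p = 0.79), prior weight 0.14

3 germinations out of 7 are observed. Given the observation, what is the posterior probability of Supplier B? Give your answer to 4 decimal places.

Posterior ∝ prior × likelihood, so P(k | x) ∝ w_k f_k(x); normalise over all components.
Evaluate each component's likelihood at the observed value:
  f_A = 0.10334
  f_B = 0.267871
  f_C = 0.106185
  f_D = 0.0335604
Multiply by the mixture weights:
  w_A·f_A = 0.39 × 0.10334 = 0.0403026
  w_B·f_B = 0.07 × 0.267871 = 0.018751
  w_C·f_C = 0.40 × 0.106185 = 0.0424739
  w_D·f_D = 0.14 × 0.0335604 = 0.00469845
Evidence: 0.0403026 + 0.018751 + 0.0424739 + 0.00469845 = 0.106226
P(Supplier B | x) = 0.018751 / 0.106226 ≈ 0.1765

0.1765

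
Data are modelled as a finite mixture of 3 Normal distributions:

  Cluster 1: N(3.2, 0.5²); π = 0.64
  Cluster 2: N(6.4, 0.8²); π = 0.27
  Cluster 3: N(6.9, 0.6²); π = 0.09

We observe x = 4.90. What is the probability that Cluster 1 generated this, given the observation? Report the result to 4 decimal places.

Posterior ∝ prior × likelihood, so P(k | x) ∝ π_k f_k(x); normalise over all components.
Evaluate each component's likelihood at the observed value:
  p_1 = 0.00246444
  p_2 = 0.0859828
  p_3 = 0.00257046
Prior × likelihood for each component:
  π_1·p_1 = 0.64 × 0.00246444 = 0.00157724
  π_2·p_2 = 0.27 × 0.0859828 = 0.0232154
  π_3·p_3 = 0.09 × 0.00257046 = 0.000231342
Normaliser: 0.00157724 + 0.0232154 + 0.000231342 = 0.025024
So the posterior for Cluster 1 is 0.00157724 / 0.025024 ≈ 0.0630.

0.0630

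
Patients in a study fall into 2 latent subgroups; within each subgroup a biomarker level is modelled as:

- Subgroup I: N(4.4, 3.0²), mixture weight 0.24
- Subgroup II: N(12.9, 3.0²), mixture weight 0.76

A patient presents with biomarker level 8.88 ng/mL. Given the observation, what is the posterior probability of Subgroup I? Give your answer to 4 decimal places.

P(component k | x) = P(Z=k)·f_k(x) / marginal(x), where marginal(x) = Σ_j P(Z=j)·f_j(x).
Evaluate each component's likelihood at the observed value:
  p_I = (1/(3.0·√(2π)))·exp(−(8.88−4.4)²/(2·3.0²)) = 0.132981·exp(-1.11502) = 0.0436055
  p_II = (1/(3.0·√(2π)))·exp(−(8.88−12.9)²/(2·3.0²)) = 0.132981·exp(-0.89780) = 0.054185
Multiply by the mixture weights:
  P(Z=I)·p_I = 0.24 × 0.0436055 = 0.0104653
  P(Z=II)·p_II = 0.76 × 0.054185 = 0.0411806
Sum: 0.0104653 + 0.0411806 = 0.0516459
P(Subgroup I | data) = 0.0104653 / 0.0516459 ≈ 0.2026

0.2026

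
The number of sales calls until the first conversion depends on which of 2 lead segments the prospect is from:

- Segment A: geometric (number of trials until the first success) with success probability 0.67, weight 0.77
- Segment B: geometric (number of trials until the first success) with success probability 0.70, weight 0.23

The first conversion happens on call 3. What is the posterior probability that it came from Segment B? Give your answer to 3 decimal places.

0.205

Apply Bayes' rule: the posterior for each component is proportional to its prior times its likelihood at x.
Evaluate each component's likelihood at the observed value:
  p_A = 0.072963
  p_B = 0.063
Prior × likelihood for each component:
  π_A·p_A = 0.77 × 0.072963 = 0.0561815
  π_B·p_B = 0.23 × 0.063 = 0.01449
Sum: 0.0561815 + 0.01449 = 0.0706715
Responsibility of Segment B: 0.01449 / 0.0706715 ≈ 0.205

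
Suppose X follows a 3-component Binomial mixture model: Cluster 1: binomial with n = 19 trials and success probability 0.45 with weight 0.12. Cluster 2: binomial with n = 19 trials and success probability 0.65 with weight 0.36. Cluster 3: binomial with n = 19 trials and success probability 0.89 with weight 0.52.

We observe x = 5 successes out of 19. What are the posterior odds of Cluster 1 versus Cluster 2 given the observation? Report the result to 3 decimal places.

Only the two components matter; the odds are (π_i f_i(x)) / (π_j f_j(x)).
Component likelihoods at x = 5 successes out of 19:
  f_1 = C(19,5)·0.45^5·0.55^14 = 11628·0.0184528·0.000231781 = 0.0497331
  f_2 = C(19,5)·0.65^5·0.35^14 = 11628·0.116029·4.13955e-07 = 0.000558502
  f_3 = C(19,5)·0.89^5·0.11^14 = 11628·0.558406·3.7975e-14 = 2.46577e-10
Posterior odds = (π_1·f_1) / (π_2·f_2) = (0.12·0.0497331) / (0.36·0.000558502) = 0.00596797 / 0.000201061 ≈ 29.682

29.682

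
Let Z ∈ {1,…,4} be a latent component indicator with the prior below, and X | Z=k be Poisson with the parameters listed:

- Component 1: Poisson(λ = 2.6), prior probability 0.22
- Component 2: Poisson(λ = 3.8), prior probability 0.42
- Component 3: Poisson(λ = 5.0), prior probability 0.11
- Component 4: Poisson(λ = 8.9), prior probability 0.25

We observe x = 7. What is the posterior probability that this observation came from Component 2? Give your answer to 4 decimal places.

P(component k | x) = π_k·f_k(x) / marginal(x), where marginal(x) = Σ_j π_j·f_j(x).
Component likelihoods at x = 7:
  p_1 = 0.0118363
  p_2 = 0.050785
  p_3 = 0.104445
  p_4 = 0.119696
Prior × likelihood for each component:
  π_1·p_1 = 0.22 × 0.0118363 = 0.00260399
  π_2·p_2 = 0.42 × 0.050785 = 0.0213297
  π_3·p_3 = 0.11 × 0.104445 = 0.0114889
  π_4·p_4 = 0.25 × 0.119696 = 0.0299239
Normaliser: 0.00260399 + 0.0213297 + 0.0114889 + 0.0299239 = 0.0653466
So the posterior for Component 2 is 0.0213297 / 0.0653466 ≈ 0.3264.

0.3264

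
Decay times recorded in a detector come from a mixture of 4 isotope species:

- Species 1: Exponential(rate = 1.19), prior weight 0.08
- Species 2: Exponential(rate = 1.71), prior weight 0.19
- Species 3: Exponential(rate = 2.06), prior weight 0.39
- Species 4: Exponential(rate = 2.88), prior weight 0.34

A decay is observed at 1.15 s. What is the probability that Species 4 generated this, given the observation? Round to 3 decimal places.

0.198

P(component k | x) = w_k·f_k(x) / marginal(x), where marginal(x) = Σ_j w_j·f_j(x).
Component likelihoods at x = 1.15 s:
  p_1 = 1.19·e^(−1.19·1.15) = 1.19·e^(−1.3685) = 0.302841
  p_2 = 1.71·e^(−1.71·1.15) = 1.71·e^(−1.9665) = 0.239307
  p_3 = 2.06·e^(−2.06·1.15) = 2.06·e^(−2.3690) = 0.192763
  p_4 = 2.88·e^(−2.88·1.15) = 2.88·e^(−3.3120) = 0.104956
Multiply by the mixture weights:
  w_1·p_1 = 0.08 × 0.302841 = 0.0242273
  w_2·p_2 = 0.19 × 0.239307 = 0.0454684
  w_3·p_3 = 0.39 × 0.192763 = 0.0751776
  w_4·p_4 = 0.34 × 0.104956 = 0.0356852
Denominator: 0.0242273 + 0.0454684 + 0.0751776 + 0.0356852 = 0.180558
So the posterior for Species 4 is 0.0356852 / 0.180558 ≈ 0.198.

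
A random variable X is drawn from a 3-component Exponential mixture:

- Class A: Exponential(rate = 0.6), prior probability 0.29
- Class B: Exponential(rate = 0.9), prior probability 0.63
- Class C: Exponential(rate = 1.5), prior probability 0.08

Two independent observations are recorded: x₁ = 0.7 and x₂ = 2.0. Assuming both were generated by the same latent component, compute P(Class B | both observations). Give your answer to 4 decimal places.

0.6537

Apply Bayes' rule: the posterior for each component is proportional to its prior times its likelihood at x.
Since both observations come from the same component, the likelihood for component k is f_k(x₁)·f_k(x₂).
  f_A = [0.394228] × [0.180717] = 0.0712435
  f_B = [0.479333] × [0.148769] = 0.0713098
  f_C = [0.524907] × [0.0746806] = 0.0392003
Multiply by the mixture weights:
  w_A·f_A = 0.29 × 0.0712435 = 0.0206606
  w_B·f_B = 0.63 × 0.0713098 = 0.0449252
  w_C·f_C = 0.08 × 0.0392003 = 0.00313603
Evidence: 0.0206606 + 0.0449252 + 0.00313603 = 0.0687218
Responsibility of Class B: 0.0449252 / 0.0687218 ≈ 0.6537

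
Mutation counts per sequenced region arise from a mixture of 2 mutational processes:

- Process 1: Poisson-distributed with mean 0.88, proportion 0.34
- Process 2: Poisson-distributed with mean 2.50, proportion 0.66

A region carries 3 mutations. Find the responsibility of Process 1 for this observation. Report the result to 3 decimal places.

0.102

Apply Bayes' rule: the posterior for each component is proportional to its prior times its likelihood at x.
Evaluate each component's likelihood at the observed value:
  L_1 = 0.0471105
  L_2 = 0.213763
Unnormalised posteriors:
  π_1·L_1 = 0.34 × 0.0471105 = 0.0160176
  π_2·L_2 = 0.66 × 0.213763 = 0.141084
Evidence: 0.0160176 + 0.141084 = 0.157101
P(Process 1 | x) ≈ 0.102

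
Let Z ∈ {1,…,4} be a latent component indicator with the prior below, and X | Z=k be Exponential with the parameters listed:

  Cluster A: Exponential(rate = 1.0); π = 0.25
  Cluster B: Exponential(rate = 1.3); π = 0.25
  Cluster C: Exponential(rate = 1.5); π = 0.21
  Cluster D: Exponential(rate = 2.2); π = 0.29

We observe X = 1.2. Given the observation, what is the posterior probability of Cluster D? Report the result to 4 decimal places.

Apply Bayes' rule: the posterior for each component is proportional to its prior times its likelihood at x.
Component likelihoods at x = 1.2:
  f_A = 1.0·e^(−1.0·1.2) = 1.0·e^(−1.2000) = 0.301194
  f_B = 1.3·e^(−1.3·1.2) = 1.3·e^(−1.5600) = 0.273177
  f_C = 1.5·e^(−1.5·1.2) = 1.5·e^(−1.8000) = 0.247948
  f_D = 2.2·e^(−2.2·1.2) = 2.2·e^(−2.6400) = 0.156995
Unnormalised posteriors:
  P(Z=A)·f_A = 0.25 × 0.301194 = 0.0752986
  P(Z=B)·f_B = 0.25 × 0.273177 = 0.0682942
  P(Z=C)·f_C = 0.21 × 0.247948 = 0.0520691
  P(Z=D)·f_D = 0.29 × 0.156995 = 0.0455285
Evidence: 0.0752986 + 0.0682942 + 0.0520691 + 0.0455285 = 0.24119
Responsibility of Cluster D: 0.0455285 / 0.24119 ≈ 0.1888

0.1888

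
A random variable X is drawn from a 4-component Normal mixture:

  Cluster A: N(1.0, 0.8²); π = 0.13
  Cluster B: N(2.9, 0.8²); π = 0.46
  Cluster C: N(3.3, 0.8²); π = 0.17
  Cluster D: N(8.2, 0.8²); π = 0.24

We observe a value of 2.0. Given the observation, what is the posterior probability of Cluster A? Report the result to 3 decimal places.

0.170

Posterior ∝ prior × likelihood, so P(k | x) ∝ w_k f_k(x); normalise over all components.
Normal densities:
  L_A = 0.228311
  L_B = 0.264846
  L_C = 0.133173
  L_D = 4.52287e-14
Multiply by the mixture weights:
  w_A·L_A = 0.13 × 0.228311 = 0.0296805
  w_B·L_B = 0.46 × 0.264846 = 0.121829
  w_C·L_C = 0.17 × 0.133173 = 0.0226394
  w_D·L_D = 0.24 × 4.52287e-14 = 1.08549e-14
Normaliser: 0.0296805 + 0.121829 + 0.0226394 + 1.08549e-14 = 0.174149
P(Cluster A | the observation) = 0.0296805 / 0.174149 ≈ 0.170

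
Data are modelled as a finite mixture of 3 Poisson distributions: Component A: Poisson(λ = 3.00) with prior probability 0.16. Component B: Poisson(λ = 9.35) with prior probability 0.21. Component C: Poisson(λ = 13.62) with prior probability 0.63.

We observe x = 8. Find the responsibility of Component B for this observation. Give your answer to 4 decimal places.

By Bayes' theorem, P(k | x) = π_k f_k(x) / Σ_j π_j f_j(x).
Component likelihoods at x = 8:
  L_A = 0.00810151
  L_B = 0.125985
  L_C = 0.0357113
Weight by the priors:
  π_A·L_A = 0.16 × 0.00810151 = 0.00129624
  π_B·L_B = 0.21 × 0.125985 = 0.0264569
  π_C·L_C = 0.63 × 0.0357113 = 0.0224981
Sum: 0.00129624 + 0.0264569 + 0.0224981 = 0.0502512
Responsibility of Component B: 0.0264569 / 0.0502512 ≈ 0.5265

0.5265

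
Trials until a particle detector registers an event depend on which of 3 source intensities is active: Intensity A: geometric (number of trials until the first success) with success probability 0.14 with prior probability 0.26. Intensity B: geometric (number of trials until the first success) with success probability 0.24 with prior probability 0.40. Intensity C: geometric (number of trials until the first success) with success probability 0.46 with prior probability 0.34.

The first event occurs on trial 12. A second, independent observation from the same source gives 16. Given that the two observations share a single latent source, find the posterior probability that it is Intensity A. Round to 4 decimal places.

0.8462

The responsibility of component k is w_k f_k(x) divided by Σ_j w_j f_j(x).
Since both observations come from the same component, the likelihood for component k is f_k(x₁)·f_k(x₂).
  f_A = [0.14·(1−0.14)^11 = 0.14·0.190319 = 0.0266447] × [0.0145749] = 0.000388343
  f_B = [0.24·(1−0.24)^11 = 0.24·0.0488596 = 0.0117263] × [0.00391215] = 4.5875e-05
  f_C = [0.46·(1−0.46)^11 = 0.46·0.0011385 = 0.000523708] × [4.45312e-05] = 2.33213e-08
Prior × likelihood for each component:
  w_A·f_A = 0.26 × 0.000388343 = 0.000100969
  w_B·f_B = 0.40 × 4.5875e-05 = 1.835e-05
  w_C·f_C = 0.34 × 2.33213e-08 = 7.92925e-09
Evidence: 0.000100969 + 1.835e-05 + 7.92925e-09 = 0.000119327
Responsibility of Intensity A: 0.000100969 / 0.000119327 ≈ 0.8462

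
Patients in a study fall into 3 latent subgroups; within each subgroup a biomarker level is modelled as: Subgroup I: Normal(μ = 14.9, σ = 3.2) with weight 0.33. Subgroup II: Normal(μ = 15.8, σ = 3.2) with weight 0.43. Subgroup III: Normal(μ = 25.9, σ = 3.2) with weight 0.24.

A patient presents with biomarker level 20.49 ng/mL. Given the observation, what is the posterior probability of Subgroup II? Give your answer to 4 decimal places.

By Bayes' theorem, P(k | x) = π_k f_k(x) / Σ_j π_j f_j(x).
Component likelihoods at x = 20.49 ng/mL:
  f_I = (1/(3.2·√(2π)))·exp(−(20.49−14.9)²/(2·3.2²)) = 0.124669·exp(-1.52579) = 0.0271094
  f_II = (1/(3.2·√(2π)))·exp(−(20.49−15.8)²/(2·3.2²)) = 0.124669·exp(-1.07403) = 0.0425908
  f_III = (1/(3.2·√(2π)))·exp(−(20.49−25.9)²/(2·3.2²)) = 0.124669·exp(-1.42911) = 0.0298612
Unnormalised posteriors:
  π_I·f_I = 0.33 × 0.0271094 = 0.0089461
  π_II·f_II = 0.43 × 0.0425908 = 0.018314
  π_III·f_III = 0.24 × 0.0298612 = 0.00716668
Marginal: 0.0089461 + 0.018314 + 0.00716668 = 0.0344268
Responsibility of Subgroup II: 0.018314 / 0.0344268 ≈ 0.5320

0.5320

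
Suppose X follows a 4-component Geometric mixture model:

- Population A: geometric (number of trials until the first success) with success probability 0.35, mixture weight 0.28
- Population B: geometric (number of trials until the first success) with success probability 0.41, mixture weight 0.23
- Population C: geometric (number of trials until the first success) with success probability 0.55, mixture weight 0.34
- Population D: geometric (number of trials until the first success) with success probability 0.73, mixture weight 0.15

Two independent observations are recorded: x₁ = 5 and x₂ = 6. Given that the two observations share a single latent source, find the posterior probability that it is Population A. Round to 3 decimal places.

0.632

Apply Bayes' rule: the posterior for each component is proportional to its prior times its likelihood at x.
Since both observations come from the same component, the likelihood for component k is f_k(x₁)·f_k(x₂).
  L_A = [0.0624772] × [0.0406102] = 0.00253721
  L_B = [0.0496812] × [0.0293119] = 0.00145625
  L_C = [0.0225534] × [0.010149] = 0.000228896
  L_D = [0.00387952] × [0.00104747] = 4.06368e-06
Multiply by the mixture weights:
  P(Z=A)·L_A = 0.28 × 0.00253721 = 0.000710419
  P(Z=B)·L_B = 0.23 × 0.00145625 = 0.000334937
  P(Z=C)·L_C = 0.34 × 0.000228896 = 7.78246e-05
  P(Z=D)·L_D = 0.15 × 4.06368e-06 = 6.09552e-07
Evidence: 0.000710419 + 0.000334937 + 7.78246e-05 + 6.09552e-07 = 0.00112379
Responsibility of Population A: 0.000710419 / 0.00112379 ≈ 0.632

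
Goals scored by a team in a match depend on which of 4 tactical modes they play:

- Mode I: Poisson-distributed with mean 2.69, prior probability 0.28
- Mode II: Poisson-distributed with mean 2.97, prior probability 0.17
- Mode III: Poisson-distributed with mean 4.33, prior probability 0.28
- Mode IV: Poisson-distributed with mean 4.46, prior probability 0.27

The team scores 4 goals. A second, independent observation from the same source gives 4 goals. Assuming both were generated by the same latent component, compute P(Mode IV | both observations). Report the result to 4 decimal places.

The responsibility of component k is π_k f_k(x) divided by Σ_j π_j f_j(x).
Since both observations come from the same component, the likelihood for component k is f_k(x₁)·f_k(x₂).
  f_I = [0.148097] × [0.148097] = 0.0219327
  f_II = [0.166326] × [0.166326] = 0.0276643
  f_III = [0.192861] × [0.192861] = 0.0371955
  f_IV = [0.190623] × [0.190623] = 0.036337
Multiply by the mixture weights:
  π_I·f_I = 0.28 × 0.0219327 = 0.00614115
  π_II·f_II = 0.17 × 0.0276643 = 0.00470293
  π_III·f_III = 0.28 × 0.0371955 = 0.0104147
  π_IV·f_IV = 0.27 × 0.036337 = 0.009811
Denominator: 0.00614115 + 0.00470293 + 0.0104147 + 0.009811 = 0.0310698
P(Mode IV | x₁,x₂) ≈ 0.3158

0.3158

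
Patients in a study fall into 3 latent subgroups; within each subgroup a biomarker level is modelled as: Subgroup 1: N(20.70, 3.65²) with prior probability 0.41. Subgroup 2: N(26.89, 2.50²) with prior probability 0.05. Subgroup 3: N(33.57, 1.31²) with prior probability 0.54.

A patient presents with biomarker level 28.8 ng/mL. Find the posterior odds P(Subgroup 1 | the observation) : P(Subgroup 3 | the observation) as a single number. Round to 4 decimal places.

17.5799

Only the two components matter; the odds are (π_i f_i(x)) / (π_j f_j(x)).
Normal densities:
  f_1 = (1/(3.65·√(2π)))·exp(−(28.8−20.70)²/(2·3.65²)) = 0.109299·exp(-2.46238) = 0.00931582
  f_2 = (1/(2.50·√(2π)))·exp(−(28.8−26.89)²/(2·2.50²)) = 0.159577·exp(-0.29185) = 0.119185
  f_3 = (1/(1.31·√(2π)))·exp(−(28.8−33.57)²/(2·1.31²)) = 0.304536·exp(-6.62925) = 0.00040234
0.00381949 / 0.000217264 ≈ 17.5799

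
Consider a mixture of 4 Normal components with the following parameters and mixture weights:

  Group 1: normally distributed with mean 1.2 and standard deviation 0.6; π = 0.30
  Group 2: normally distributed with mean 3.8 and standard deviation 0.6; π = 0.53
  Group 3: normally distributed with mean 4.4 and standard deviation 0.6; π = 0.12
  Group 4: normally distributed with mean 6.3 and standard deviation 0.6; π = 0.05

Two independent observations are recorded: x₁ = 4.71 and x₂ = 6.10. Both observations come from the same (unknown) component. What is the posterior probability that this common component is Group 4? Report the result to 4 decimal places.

0.4133

P(component k | x) = π_k·f_k(x) / marginal(x), where marginal(x) = Σ_j π_j·f_j(x).
Since both observations come from the same component, the likelihood for component k is f_k(x₁)·f_k(x₂).
  f_1 = [(1/(0.6·√(2π)))·exp(−(4.71−1.2)²/(2·0.6²)) = 0.664904·exp(-17.11125) = 2.46285e-08] × [2.18899e-15] = 5.39115e-23
  f_2 = [(1/(0.6·√(2π)))·exp(−(4.71−3.8)²/(2·0.6²)) = 0.664904·exp(-1.15014) = 0.210504] × [0.000428451] = 9.01905e-05
  f_3 = [(1/(0.6·√(2π)))·exp(−(4.71−4.4)²/(2·0.6²)) = 0.664904·exp(-0.13347) = 0.581825] × [0.0120102] = 0.00698782
  f_4 = [(1/(0.6·√(2π)))·exp(−(4.71−6.3)²/(2·0.6²)) = 0.664904·exp(-3.51125) = 0.0198537] × [0.628972] = 0.0124874
Weight by the priors:
  π_1·f_1 = 0.30 × 5.39115e-23 = 1.61735e-23
  π_2·f_2 = 0.53 × 9.01905e-05 = 4.78009e-05
  π_3·f_3 = 0.12 × 0.00698782 = 0.000838538
  π_4·f_4 = 0.05 × 0.0124874 = 0.000624372
Marginal: 1.61735e-23 + 4.78009e-05 + 0.000838538 + 0.000624372 = 0.00151071
So the posterior for Group 4 is 0.000624372 / 0.00151071 ≈ 0.4133.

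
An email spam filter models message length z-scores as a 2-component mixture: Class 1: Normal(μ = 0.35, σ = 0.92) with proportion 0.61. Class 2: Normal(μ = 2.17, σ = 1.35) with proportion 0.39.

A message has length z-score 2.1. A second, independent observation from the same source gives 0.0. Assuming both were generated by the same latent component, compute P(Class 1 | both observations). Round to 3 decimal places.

P(component k | x) = π_k·f_k(x) / marginal(x), where marginal(x) = Σ_j π_j·f_j(x).
Since both observations come from the same component, the likelihood for component k is f_k(x₁)·f_k(x₂).
  p_1 = [0.0710274] × [0.403361] = 0.0286497
  p_2 = [0.295116] × [0.0811933] = 0.0239614
Prior × likelihood for each component:
  π_1·p_1 = 0.61 × 0.0286497 = 0.0174763
  π_2·p_2 = 0.39 × 0.0239614 = 0.00934496
Denominator: 0.0174763 + 0.00934496 = 0.0268213
Responsibility of Class 1: 0.0174763 / 0.0268213 ≈ 0.652

0.652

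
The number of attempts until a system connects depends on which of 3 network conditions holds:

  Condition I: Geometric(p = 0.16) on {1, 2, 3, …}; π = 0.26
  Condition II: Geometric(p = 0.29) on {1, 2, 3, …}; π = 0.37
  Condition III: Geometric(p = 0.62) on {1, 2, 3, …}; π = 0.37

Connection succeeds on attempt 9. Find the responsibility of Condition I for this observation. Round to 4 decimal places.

The responsibility of component k is P(Z=k) f_k(x) divided by Σ_j P(Z=j) f_j(x).
Geometric probabilities:
  L_I = 0.16·(1−0.16)^8 = 0.16·0.247876 = 0.0396601
  L_II = 0.29·(1−0.29)^8 = 0.29·0.0645754 = 0.0187269
  L_III = 0.62·(1−0.62)^8 = 0.62·0.000434779 = 0.000269563
Weight by the priors:
  P(Z=I)·L_I = 0.26 × 0.0396601 = 0.0103116
  P(Z=II)·L_II = 0.37 × 0.0187269 = 0.00692894
  P(Z=III)·L_III = 0.37 × 0.000269563 = 9.97384e-05
Normaliser: 0.0103116 + 0.00692894 + 9.97384e-05 = 0.0173403
P(Condition I | 9) ≈ 0.5947

0.5947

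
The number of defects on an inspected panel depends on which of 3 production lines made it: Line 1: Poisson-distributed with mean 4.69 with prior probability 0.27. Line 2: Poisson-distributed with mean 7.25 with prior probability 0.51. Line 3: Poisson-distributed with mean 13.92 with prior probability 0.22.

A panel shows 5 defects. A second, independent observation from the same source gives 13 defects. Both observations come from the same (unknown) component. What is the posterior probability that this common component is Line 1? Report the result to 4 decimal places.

0.0311

P(component k | x) = π_k·f_k(x) / marginal(x), where marginal(x) = Σ_j π_j·f_j(x).
Since both observations come from the same component, the likelihood for component k is f_k(x₁)·f_k(x₂).
  L_1 = [e^(−4.69)·4.69^5/5! = 0.173717] × [0.000783656] = 0.000136134
  L_2 = [e^(−7.25)·7.25^5/5! = 0.118542] × [0.0174373] = 0.00206706
  L_3 = [e^(−13.92)·13.92^5/5! = 0.00392316] × [0.106574] = 0.000418106
Multiply by the mixture weights:
  π_1·L_1 = 0.27 × 0.000136134 = 3.67562e-05
  π_2·L_2 = 0.51 × 0.00206706 = 0.0010542
  π_3·L_3 = 0.22 × 0.000418106 = 9.19833e-05
Sum: 3.67562e-05 + 0.0010542 + 9.19833e-05 = 0.00118294
Responsibility of Line 1: 3.67562e-05 / 0.00118294 ≈ 0.0311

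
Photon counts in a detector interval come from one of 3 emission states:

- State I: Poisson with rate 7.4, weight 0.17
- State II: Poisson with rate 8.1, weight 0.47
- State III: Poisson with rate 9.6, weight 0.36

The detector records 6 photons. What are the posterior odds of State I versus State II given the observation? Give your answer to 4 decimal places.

Since P(k|x) ∝ π_k f_k(x), the posterior odds are π_i f_i(x) / (π_j f_j(x)).
Evaluate each component's likelihood at the observed value:
  f_I = 0.139405
  f_II = 0.119067
  f_III = 0.0736322
Odds = (0.17/0.47) × (0.139405/0.119067) = 0.361702 × 1.17081 ≈ 0.4235

0.4235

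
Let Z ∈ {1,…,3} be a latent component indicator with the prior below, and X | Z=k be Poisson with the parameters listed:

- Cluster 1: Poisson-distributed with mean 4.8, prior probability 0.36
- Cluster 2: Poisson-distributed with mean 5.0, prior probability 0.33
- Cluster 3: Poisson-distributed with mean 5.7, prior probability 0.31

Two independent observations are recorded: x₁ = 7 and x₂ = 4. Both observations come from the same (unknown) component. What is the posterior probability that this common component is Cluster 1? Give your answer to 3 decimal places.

0.344

P(component k | x) = w_k·f_k(x) / marginal(x), where marginal(x) = Σ_j w_j·f_j(x).
Since both observations come from the same component, the likelihood for component k is f_k(x₁)·f_k(x₂).
  L_1 = [0.0958616] × [0.182029] = 0.0174496
  L_2 = [0.104445] × [0.175467] = 0.0183267
  L_3 = [0.129782] × [0.147167] = 0.0190996
Multiply by the mixture weights:
  w_1·L_1 = 0.36 × 0.0174496 = 0.00628185
  w_2·L_2 = 0.33 × 0.0183267 = 0.0060478
  w_3·L_3 = 0.31 × 0.0190996 = 0.00592088
Denominator: 0.00628185 + 0.0060478 + 0.00592088 = 0.0182505
So the posterior for Cluster 1 is 0.00628185 / 0.0182505 ≈ 0.344.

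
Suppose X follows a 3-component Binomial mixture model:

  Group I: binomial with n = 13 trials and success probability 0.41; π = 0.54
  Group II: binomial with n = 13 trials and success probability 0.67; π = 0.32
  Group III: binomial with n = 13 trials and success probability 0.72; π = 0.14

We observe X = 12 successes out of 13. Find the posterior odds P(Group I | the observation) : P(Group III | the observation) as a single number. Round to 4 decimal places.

The posterior odds equal the prior odds times the likelihood ratio: (π_i/π_j)·(f_i(x)/f_j(x)).
Component likelihoods at x = 12 successes out of 13:
  f_I = C(13,12)·0.41^12·0.59^1 = 13·2.25635e-05·0.59 = 0.000173062
  f_II = C(13,12)·0.67^12·0.33^1 = 13·0.00818272·0.33 = 0.0351039
  f_III = C(13,12)·0.72^12·0.28^1 = 13·0.0194084·0.28 = 0.0706466
Posterior odds = (π_I·f_I) / (π_III·f_III) = (0.54·0.000173062) / (0.14·0.0706466) = 9.34535e-05 / 0.00989053 ≈ 0.0094

0.0094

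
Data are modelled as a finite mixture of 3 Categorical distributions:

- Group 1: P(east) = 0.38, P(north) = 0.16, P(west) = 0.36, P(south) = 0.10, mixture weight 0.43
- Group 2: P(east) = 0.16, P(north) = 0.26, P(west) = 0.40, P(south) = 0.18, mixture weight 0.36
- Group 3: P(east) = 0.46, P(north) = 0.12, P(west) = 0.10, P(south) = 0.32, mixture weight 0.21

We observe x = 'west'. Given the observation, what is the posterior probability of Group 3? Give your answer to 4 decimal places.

0.0657

By Bayes' theorem, P(k | x) = P(Z=k) f_k(x) / Σ_j P(Z=j) f_j(x).
Categorical probabilities:
  L_1 = 0.36
  L_2 = 0.4
  L_3 = 0.1
Unnormalised posteriors:
  P(Z=1)·L_1 = 0.43 × 0.36 = 0.1548
  P(Z=2)·L_2 = 0.36 × 0.4 = 0.144
  P(Z=3)·L_3 = 0.21 × 0.1 = 0.021
Normaliser: 0.1548 + 0.144 + 0.021 = 0.3198
P(Group 3 | data) ≈ 0.0657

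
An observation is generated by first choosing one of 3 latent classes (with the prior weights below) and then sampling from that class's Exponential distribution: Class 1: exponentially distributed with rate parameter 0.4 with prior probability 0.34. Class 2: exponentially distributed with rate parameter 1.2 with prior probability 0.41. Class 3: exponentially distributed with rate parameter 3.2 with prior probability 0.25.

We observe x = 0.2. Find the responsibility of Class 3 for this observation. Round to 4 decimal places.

By Bayes' theorem, P(k | x) = w_k f_k(x) / Σ_j w_j f_j(x).
Component likelihoods at x = 0.2:
  f_1 = 0.4·e^(−0.4·0.2) = 0.4·e^(−0.0800) = 0.369247
  f_2 = 1.2·e^(−1.2·0.2) = 1.2·e^(−0.2400) = 0.943953
  f_3 = 3.2·e^(−3.2·0.2) = 3.2·e^(−0.6400) = 1.68734
Prior × likelihood for each component:
  w_1·f_1 = 0.34 × 0.369247 = 0.125544
  w_2·f_2 = 0.41 × 0.943953 = 0.387021
  w_3·f_3 = 0.25 × 1.68734 = 0.421834
Evidence: 0.125544 + 0.387021 + 0.421834 = 0.934399
Responsibility of Class 3: 0.421834 / 0.934399 ≈ 0.4514

0.4514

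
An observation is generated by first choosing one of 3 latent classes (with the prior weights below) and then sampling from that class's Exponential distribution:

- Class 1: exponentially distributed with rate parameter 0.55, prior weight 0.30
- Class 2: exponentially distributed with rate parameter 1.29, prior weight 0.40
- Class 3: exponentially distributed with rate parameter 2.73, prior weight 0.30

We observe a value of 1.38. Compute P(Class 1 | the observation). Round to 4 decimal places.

By Bayes' theorem, P(k | x) = P(Z=k) f_k(x) / Σ_j P(Z=j) f_j(x).
Evaluate each component's likelihood at the observed value:
  f_1 = 0.257474
  f_2 = 0.2175
  f_3 = 0.063096
Multiply by the mixture weights:
  P(Z=1)·f_1 = 0.30 × 0.257474 = 0.0772422
  P(Z=2)·f_2 = 0.40 × 0.2175 = 0.0869999
  P(Z=3)·f_3 = 0.30 × 0.063096 = 0.0189288
Sum: 0.0772422 + 0.0869999 + 0.0189288 = 0.183171
Responsibility of Class 1: 0.0772422 / 0.183171 ≈ 0.4217

0.4217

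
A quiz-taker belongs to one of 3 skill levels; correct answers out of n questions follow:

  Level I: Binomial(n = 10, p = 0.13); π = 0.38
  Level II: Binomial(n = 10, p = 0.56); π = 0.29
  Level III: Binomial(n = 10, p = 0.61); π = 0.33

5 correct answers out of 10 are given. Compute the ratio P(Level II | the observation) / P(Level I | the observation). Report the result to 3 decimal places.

37.455

Only the two components matter; the odds are (π_i f_i(x)) / (π_j f_j(x)).
Component likelihoods at x = 5 correct answers out of 10:
  L_I = C(10,5)·0.13^5·0.87^5 = 252·3.71293e-05·0.498421 = 0.00466352
  L_II = C(10,5)·0.56^5·0.44^5 = 252·0.0550732·0.0164916 = 0.228878
  L_III = C(10,5)·0.61^5·0.39^5 = 252·0.0844596·0.00902242 = 0.192032
0.0663746 / 0.00177214 ≈ 37.455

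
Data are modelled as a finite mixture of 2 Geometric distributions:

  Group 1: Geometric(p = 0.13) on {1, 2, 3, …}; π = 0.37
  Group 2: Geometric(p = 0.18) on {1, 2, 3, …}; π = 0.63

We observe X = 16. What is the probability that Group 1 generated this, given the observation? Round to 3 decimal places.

0.508

The responsibility of component k is w_k f_k(x) divided by Σ_j w_j f_j(x).
Component likelihoods at x = 16:
  L_1 = 0.13·(1−0.13)^15 = 0.13·0.123819 = 0.0160965
  L_2 = 0.18·(1−0.18)^15 = 0.18·0.0509575 = 0.00917234
Weight by the priors:
  w_1·L_1 = 0.37 × 0.0160965 = 0.00595571
  w_2·L_2 = 0.63 × 0.00917234 = 0.00577858
Marginal: 0.00595571 + 0.00577858 = 0.0117343
So the posterior for Group 1 is 0.00595571 / 0.0117343 ≈ 0.508.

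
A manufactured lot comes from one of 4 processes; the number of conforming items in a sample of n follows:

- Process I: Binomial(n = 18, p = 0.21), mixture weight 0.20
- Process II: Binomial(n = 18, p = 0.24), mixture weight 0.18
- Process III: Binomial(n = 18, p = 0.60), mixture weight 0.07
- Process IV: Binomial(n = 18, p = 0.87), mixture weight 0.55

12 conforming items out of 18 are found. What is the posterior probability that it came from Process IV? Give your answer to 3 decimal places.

0.444

P(component k | x) = π_k·f_k(x) / marginal(x), where marginal(x) = Σ_j π_j·f_j(x).
Component likelihoods at x = 12 conforming items out of 18:
  f_I = C(18,12)·0.21^12·0.79^6 = 18564·7.35583e-09·0.243087 = 3.31945e-05
  f_II = C(18,12)·0.24^12·0.76^6 = 18564·3.65203e-08·0.1927 = 0.000130644
  f_III = C(18,12)·0.60^12·0.40^6 = 18564·0.00217678·0.004096 = 0.165518
  f_IV = C(18,12)·0.87^12·0.13^6 = 18564·0.188032·4.82681e-06 = 0.0168486
Prior × likelihood for each component:
  π_I·f_I = 0.20 × 3.31945e-05 = 6.63889e-06
  π_II·f_II = 0.18 × 0.000130644 = 2.35158e-05
  π_III·f_III = 0.07 × 0.165518 = 0.0115863
  π_IV·f_IV = 0.55 × 0.0168486 = 0.00926671
Marginal: 6.63889e-06 + 2.35158e-05 + 0.0115863 + 0.00926671 = 0.0208832
P(Process IV | data) ≈ 0.444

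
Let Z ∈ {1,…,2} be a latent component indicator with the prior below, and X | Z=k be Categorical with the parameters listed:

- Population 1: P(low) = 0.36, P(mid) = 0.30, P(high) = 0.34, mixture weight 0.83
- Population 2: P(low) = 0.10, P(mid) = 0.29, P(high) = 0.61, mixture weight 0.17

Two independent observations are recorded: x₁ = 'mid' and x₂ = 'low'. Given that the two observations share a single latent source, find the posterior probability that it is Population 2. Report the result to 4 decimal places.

By Bayes' theorem, P(k | x) = π_k f_k(x) / Σ_j π_j f_j(x).
Since both observations come from the same component, the likelihood for component k is f_k(x₁)·f_k(x₂).
  L_1 = [0.3] × [0.36] = 0.108
  L_2 = [0.29] × [0.1] = 0.029
Weight by the priors:
  π_1·L_1 = 0.83 × 0.108 = 0.08964
  π_2·L_2 = 0.17 × 0.029 = 0.00493
Sum: 0.08964 + 0.00493 = 0.09457
P(Population 2 | x₁, x₂) = 0.00493 / 0.09457 ≈ 0.0521

0.0521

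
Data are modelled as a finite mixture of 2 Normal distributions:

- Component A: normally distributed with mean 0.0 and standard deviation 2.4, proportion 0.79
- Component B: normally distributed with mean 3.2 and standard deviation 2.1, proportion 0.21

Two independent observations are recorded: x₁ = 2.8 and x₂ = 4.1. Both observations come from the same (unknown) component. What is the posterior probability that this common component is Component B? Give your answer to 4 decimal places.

By Bayes' theorem, P(k | x) = π_k f_k(x) / Σ_j π_j f_j(x).
Since both observations come from the same component, the likelihood for component k is f_k(x₁)·f_k(x₂).
  L_A = [(1/(2.4·√(2π)))·exp(−(2.8−0.0)²/(2·2.4²)) = 0.166226·exp(-0.68056) = 0.0841661] × [0.0386345] = 0.00325172
  L_B = [(1/(2.1·√(2π)))·exp(−(2.8−3.2)²/(2·2.1²)) = 0.189973·exp(-0.01814) = 0.186557] × [0.173303] = 0.032331
Weight by the priors:
  π_A·L_A = 0.79 × 0.00325172 = 0.00256886
  π_B·L_B = 0.21 × 0.032331 = 0.00678951
Normaliser: 0.00256886 + 0.00678951 = 0.00935837
P(Component B | x) = 0.00678951 / 0.00935837 ≈ 0.7255

0.7255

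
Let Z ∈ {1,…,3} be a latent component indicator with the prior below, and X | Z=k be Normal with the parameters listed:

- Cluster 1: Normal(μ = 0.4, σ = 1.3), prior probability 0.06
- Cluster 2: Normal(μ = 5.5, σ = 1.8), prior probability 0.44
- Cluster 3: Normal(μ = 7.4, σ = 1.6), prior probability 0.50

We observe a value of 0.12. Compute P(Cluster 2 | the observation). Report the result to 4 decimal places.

0.0586

By Bayes' theorem, P(k | x) = π_k f_k(x) / Σ_j π_j f_j(x).
Component likelihoods at x = 0.12:
  p_1 = (1/(1.3·√(2π)))·exp(−(0.12−0.4)²/(2·1.3²)) = 0.306879·exp(-0.02320) = 0.299842
  p_2 = (1/(1.8·√(2π)))·exp(−(0.12−5.5)²/(2·1.8²)) = 0.221635·exp(-4.46673) = 0.00254544
  p_3 = (1/(1.6·√(2π)))·exp(−(0.12−7.4)²/(2·1.6²)) = 0.249339·exp(-10.35125) = 7.96708e-06
Multiply by the mixture weights:
  π_1·p_1 = 0.06 × 0.299842 = 0.0179905
  π_2·p_2 = 0.44 × 0.00254544 = 0.00111999
  π_3·p_3 = 0.50 × 7.96708e-06 = 3.98354e-06
Marginal: 0.0179905 + 0.00111999 + 3.98354e-06 = 0.0191145
P(Cluster 2 | 0.12) = 0.00111999 / 0.0191145 ≈ 0.0586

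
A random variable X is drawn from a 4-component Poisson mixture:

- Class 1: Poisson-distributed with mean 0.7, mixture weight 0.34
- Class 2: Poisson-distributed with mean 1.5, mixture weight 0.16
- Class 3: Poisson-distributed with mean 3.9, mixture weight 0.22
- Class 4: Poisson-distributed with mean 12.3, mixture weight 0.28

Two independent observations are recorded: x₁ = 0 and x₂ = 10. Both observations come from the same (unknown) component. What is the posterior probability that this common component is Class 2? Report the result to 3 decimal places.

By Bayes' theorem, P(k | x) = w_k f_k(x) / Σ_j w_j f_j(x).
Since both observations come from the same component, the likelihood for component k is f_k(x₁)·f_k(x₂).
  f_1 = [e^(−0.7)·0.7^0/0! = 0.496585] × [3.86555e-09] = 1.91958e-09
  f_2 = [e^(−1.5)·1.5^0/0! = 0.22313] × [3.54575e-06] = 7.91163e-07
  f_3 = [e^(−3.9)·3.9^0/0! = 0.0202419] × [0.00454082] = 9.19149e-05
  f_4 = [e^(−12.3)·12.3^0/0! = 4.55174e-06] × [0.0994182] = 4.52526e-07
Unnormalised posteriors:
  w_1·f_1 = 0.34 × 1.91958e-09 = 6.52656e-10
  w_2·f_2 = 0.16 × 7.91163e-07 = 1.26586e-07
  w_3·f_3 = 0.22 × 9.19149e-05 = 2.02213e-05
  w_4·f_4 = 0.28 × 4.52526e-07 = 1.26707e-07
Sum: 6.52656e-10 + 1.26586e-07 + 2.02213e-05 + 1.26707e-07 = 2.04752e-05
P(Class 2 | data) ≈ 0.006

0.006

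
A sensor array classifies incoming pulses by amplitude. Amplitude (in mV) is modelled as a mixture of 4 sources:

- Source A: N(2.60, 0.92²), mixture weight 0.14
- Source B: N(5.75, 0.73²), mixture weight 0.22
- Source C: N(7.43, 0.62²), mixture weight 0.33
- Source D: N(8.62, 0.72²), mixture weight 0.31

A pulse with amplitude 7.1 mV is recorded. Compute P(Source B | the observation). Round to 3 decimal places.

0.097

By Bayes' theorem, P(k | x) = π_k f_k(x) / Σ_j π_j f_j(x).
Evaluate each component's likelihood at the observed value:
  L_A = 2.76634e-06
  L_B = 0.0988442
  L_C = 0.558471
  L_D = 0.0596758
Unnormalised posteriors:
  π_A·L_A = 0.14 × 2.76634e-06 = 3.87287e-07
  π_B·L_B = 0.22 × 0.0988442 = 0.0217457
  π_C·L_C = 0.33 × 0.558471 = 0.184296
  π_D·L_D = 0.31 × 0.0596758 = 0.0184995
Normaliser: 3.87287e-07 + 0.0217457 + 0.184296 + 0.0184995 = 0.224541
So the posterior for Source B is 0.0217457 / 0.224541 ≈ 0.097.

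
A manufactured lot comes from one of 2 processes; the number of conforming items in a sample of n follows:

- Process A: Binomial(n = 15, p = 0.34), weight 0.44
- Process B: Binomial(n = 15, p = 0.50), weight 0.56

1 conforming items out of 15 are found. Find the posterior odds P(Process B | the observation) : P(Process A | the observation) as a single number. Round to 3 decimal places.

Posterior odds = (π_i f_i(x)) / (π_j f_j(x)); the normalising sum cancels.
Evaluate each component's likelihood at the observed value:
  p_A = 0.015177
  p_B = 0.000457764
Odds = (0.56/0.44) × (0.000457764/0.015177) = 1.27273 × 0.0301617 ≈ 0.038

0.038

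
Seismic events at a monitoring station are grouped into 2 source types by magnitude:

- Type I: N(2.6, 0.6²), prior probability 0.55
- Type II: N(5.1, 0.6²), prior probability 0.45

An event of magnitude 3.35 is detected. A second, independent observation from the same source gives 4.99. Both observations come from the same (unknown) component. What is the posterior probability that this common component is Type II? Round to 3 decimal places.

By Bayes' theorem, P(k | x) = w_k f_k(x) / Σ_j w_j f_j(x).
Since both observations come from the same component, the likelihood for component k is f_k(x₁)·f_k(x₂).
  L_I = [0.304415] × [0.000238394] = 7.25708e-05
  L_II = [0.00945147] × [0.653823] = 0.00617959
Multiply by the mixture weights:
  w_I·L_I = 0.55 × 7.25708e-05 = 3.99139e-05
  w_II·L_II = 0.45 × 0.00617959 = 0.00278081
Sum: 3.99139e-05 + 0.00278081 = 0.00282073
P(Type II | data) = 0.00278081 / 0.00282073 ≈ 0.986

0.986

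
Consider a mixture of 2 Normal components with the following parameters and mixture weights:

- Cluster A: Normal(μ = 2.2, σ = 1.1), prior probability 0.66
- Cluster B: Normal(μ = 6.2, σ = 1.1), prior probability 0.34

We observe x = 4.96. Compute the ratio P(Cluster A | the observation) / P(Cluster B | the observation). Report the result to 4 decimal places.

0.1574

The posterior odds equal the prior odds times the likelihood ratio: (π_i/π_j)·(f_i(x)/f_j(x)).
Normal densities:
  p_A = 0.0155761
  p_B = 0.192123
Posterior odds = (π_A·p_A) / (π_B·p_B) = (0.66·0.0155761) / (0.34·0.192123) = 0.0102802 / 0.0653217 ≈ 0.1574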